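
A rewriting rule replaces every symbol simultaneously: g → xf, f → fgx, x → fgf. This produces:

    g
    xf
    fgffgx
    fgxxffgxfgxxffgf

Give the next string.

Applying the rule to each of the 16 symbols of fgxxffgxfgxxffgf gives the pieces fgx xf fgf fgf fgx fgx xf fgf fgx xf fgf fgf fgx fgx xf fgx, which concatenate to the answer.

fgxxffgffgffgxfgxxffgffgxxffgffgffgxfgxxffgx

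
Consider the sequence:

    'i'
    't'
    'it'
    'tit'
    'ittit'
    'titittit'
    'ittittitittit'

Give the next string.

From term 3 onward, concatenate the second-to-last term with the last: i·t = it, t·it = tit, …
Continuing: titittit · ittittitittit gives term 8.

titittitittittitittit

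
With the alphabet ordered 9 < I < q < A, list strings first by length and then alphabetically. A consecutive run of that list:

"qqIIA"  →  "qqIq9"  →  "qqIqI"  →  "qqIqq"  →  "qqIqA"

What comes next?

qqIA9

The successor of qqIqA increments the rightmost position that isn't already A and resets every position after it to 9.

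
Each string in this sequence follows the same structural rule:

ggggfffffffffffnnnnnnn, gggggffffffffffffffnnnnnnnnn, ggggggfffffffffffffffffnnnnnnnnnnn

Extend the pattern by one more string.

Reading off run lengths: g runs 4, 5, 6; f runs 11, 14, 17; n runs 7, 9, 11 — each is linear in n, where the shown terms are n = 3, 4, 5.
Setting n = 6 gives 7, 20, 13 characters in each block.

gggggggffffffffffffffffffffnnnnnnnnnnnnn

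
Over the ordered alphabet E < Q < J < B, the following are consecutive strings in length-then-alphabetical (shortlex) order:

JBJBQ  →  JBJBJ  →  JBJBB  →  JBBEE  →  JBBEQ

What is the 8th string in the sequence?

JBBQE

Continuing the enumeration 3 steps past JBBEQ: JBBEQ → JBBEJ → JBBEB → (answer).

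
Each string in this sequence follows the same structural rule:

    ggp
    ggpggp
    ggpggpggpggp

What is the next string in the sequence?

ggpggpggpggpggpggpggpggp

Every step duplicates the string.
One more doubling of ggpggpggpggp gives the answer.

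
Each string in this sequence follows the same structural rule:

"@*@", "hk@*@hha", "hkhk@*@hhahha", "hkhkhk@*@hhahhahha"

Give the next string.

s(k+1) = hk·s(k)·hha, so each term gains hk as a prefix and hha as a suffix.
One more step from hkhkhk@*@hhahhahha gives the answer.

hkhkhkhk@*@hhahhahhahha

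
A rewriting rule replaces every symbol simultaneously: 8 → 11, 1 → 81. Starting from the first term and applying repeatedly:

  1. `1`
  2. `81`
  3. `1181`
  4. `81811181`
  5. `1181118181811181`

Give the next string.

81811181818111811181118181811181

Replace each of the 16 characters of 1181118181811181 in place — 81 81 11 81 81 81 11 81 11 81 11 81 81 81 11 81 — and concatenate.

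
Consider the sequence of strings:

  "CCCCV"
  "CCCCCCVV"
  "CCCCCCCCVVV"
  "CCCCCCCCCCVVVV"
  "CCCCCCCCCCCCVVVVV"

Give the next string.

Each string has the form C^{2n+2} V^{n} (n = 1, 2, …).
Setting n = 6 gives 14, 6 characters in each block.

CCCCCCCCCCCCCCVVVVVV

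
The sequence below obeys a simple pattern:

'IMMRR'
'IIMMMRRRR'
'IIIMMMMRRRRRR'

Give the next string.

IIIIMMMMMRRRRRRRR

Term n consists of n I's, followed by n+1 M's, followed by 2n R's (n = 1, 2, …).
Setting n = 4 gives 4, 5, 8 characters in each block.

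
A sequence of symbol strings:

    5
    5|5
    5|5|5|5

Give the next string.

s(k+1) = s(k)·|·s(k) — each term doubles the last with '|' between the halves.
Doubling 5|5|5|5 with '|' between the halves:

5|5|5|5|5|5|5|5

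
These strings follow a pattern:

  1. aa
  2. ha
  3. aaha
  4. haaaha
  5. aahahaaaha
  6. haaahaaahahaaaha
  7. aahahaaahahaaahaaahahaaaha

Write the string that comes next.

Each term (from the third on) is the two preceding terms concatenated in order: term 3 = aa·ha = aaha.
So term 8 is haaahaaahahaaaha·aahahaaahahaaahaaahahaaaha.

haaahaaahahaaahaaahahaaahahaaahaaahahaaaha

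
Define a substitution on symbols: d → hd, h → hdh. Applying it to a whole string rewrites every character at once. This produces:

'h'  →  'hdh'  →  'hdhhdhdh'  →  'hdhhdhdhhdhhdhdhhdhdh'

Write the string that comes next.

hdhhdhdhhdhhdhdhhdhdhhdhhdhdhhdhhdhdhhdhdhhdhhdhdhhdhdh

φ(hdhhdhdhhdhhdhdhhdhdh) expands symbol-by-symbol to hdh hd hdh hdh hd hdh hd hdh hdh hd hdh hdh hd hdh hd hdh hdh hd hdh hd hdh; joining the 21 pieces gives the next term.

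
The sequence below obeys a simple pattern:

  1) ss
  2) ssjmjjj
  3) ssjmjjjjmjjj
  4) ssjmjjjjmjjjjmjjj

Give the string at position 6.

ssjmjjjjmjjjjmjjjjmjjjjmjjj

Each term is the previous one with jmjjj appended.
From ssjmjjjjmjjjjmjjj, 2 further steps: ssjmjjjjmjjjjmjjj → ssjmjjjjmjjjjmjjjjmjjj → (answer).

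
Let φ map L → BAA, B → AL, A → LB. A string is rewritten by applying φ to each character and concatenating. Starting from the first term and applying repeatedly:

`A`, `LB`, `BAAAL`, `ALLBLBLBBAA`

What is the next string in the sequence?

LBBAABAAALBAAALBAAALALLBLB

Apply φ to ALLBLBLBBAA symbol by symbol: A→LB, L→BAA, L→BAA, B→AL, L→BAA, B→AL, L→BAA, B→AL, B→AL, A→LB, A→LB; joined: LB BAA BAA AL BAA AL BAA AL AL LB LB.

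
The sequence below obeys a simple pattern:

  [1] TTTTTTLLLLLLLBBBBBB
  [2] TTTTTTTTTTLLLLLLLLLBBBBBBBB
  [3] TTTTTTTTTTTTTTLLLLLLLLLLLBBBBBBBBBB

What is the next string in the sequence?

TTTTTTTTTTTTTTTTTTLLLLLLLLLLLLLBBBBBBBBBBBB

The n-th term is 4n-2 T's then 2n+3 L's then 2n+2 B's, where the shown terms are n = 2, 3, 4.
For the next term, n = 5, so the run lengths are 18, 13, 12.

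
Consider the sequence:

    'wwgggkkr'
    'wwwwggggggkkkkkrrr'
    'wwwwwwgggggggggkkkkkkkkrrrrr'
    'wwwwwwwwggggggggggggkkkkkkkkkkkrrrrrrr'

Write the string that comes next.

Reading off run lengths: w runs 2, 4, 6, 8; g runs 3, 6, 9, 12; k runs 2, 5, 8, 11; r runs 1, 3, 5, 7 — each is linear in n (n = 1, 2, …).
At n = 5 the blocks have lengths 10, 15, 14, 9.

wwwwwwwwwwgggggggggggggggkkkkkkkkkkkkkkrrrrrrrrr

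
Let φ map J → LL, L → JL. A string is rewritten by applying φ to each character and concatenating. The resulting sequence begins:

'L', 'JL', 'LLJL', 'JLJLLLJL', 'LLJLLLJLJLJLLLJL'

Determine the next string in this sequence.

Rewriting the 16 symbols of LLJLLLJLJLJLLLJL one by one yields JL JL LL JL JL JL LL JL LL JL LL JL JL JL LL JL; concatenated:

JLJLLLJLJLJLLLJLLLJLLLJLJLJLLLJL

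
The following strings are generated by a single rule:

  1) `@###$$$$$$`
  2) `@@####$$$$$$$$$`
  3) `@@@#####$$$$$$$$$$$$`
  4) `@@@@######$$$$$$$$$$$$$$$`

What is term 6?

@@@@@@########$$$$$$$$$$$$$$$$$$$$$

Each string has the form @^{n-1} #^{n+1} $^{3n}, where the shown terms are n = 2, 3, 4, 5.
Setting n = 7 gives 6, 8, 21 characters in each block.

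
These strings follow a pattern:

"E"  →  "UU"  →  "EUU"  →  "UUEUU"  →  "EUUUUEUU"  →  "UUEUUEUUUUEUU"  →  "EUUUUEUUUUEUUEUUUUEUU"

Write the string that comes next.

This is a Fibonacci-style word recurrence s(k) = s(k−2)·s(k−1): e.g. E·UU = EUU.
Continuing: UUEUUEUUUUEUU · EUUUUEUUUUEUUEUUUUEUU gives term 8.

UUEUUEUUUUEUUEUUUUEUUUUEUUEUUUUEUU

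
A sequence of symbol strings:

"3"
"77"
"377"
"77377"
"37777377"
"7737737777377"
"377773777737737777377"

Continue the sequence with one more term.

7737737777377377773777737737777377

Each term (from the third on) is the two preceding terms concatenated in order: term 3 = 3·77 = 377.
The next term joins 7737737777377 and 377773777737737777377.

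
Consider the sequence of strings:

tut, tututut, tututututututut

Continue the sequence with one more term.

s(k+1) = s(k)·u·s(k) — each term doubles the last with 'u' between the halves.
Doubling tututututututut with 'u' between the halves:

tututututututututututututututut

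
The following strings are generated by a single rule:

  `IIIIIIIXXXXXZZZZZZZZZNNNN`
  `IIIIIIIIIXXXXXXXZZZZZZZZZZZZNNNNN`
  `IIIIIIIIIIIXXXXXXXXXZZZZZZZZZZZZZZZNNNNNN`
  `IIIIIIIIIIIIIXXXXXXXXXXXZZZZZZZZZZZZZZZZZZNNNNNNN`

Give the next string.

Each string has the form I^{2n+1} X^{2n-1} Z^{3n} N^{n+1}, where the shown terms are n = 3, 4, 5, 6.
At n = 7 the blocks have lengths 15, 13, 21, 8.

IIIIIIIIIIIIIIIXXXXXXXXXXXXXZZZZZZZZZZZZZZZZZZZZZNNNNNNNN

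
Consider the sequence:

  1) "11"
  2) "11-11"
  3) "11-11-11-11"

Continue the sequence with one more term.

Each string is two copies of the previous one joined by '-'.
One more doubling of 11-11-11-11 gives the answer.

11-11-11-11-11-11-11-11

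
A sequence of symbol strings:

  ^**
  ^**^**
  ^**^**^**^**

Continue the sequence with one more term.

^**^**^**^**^**^**^**^**

s(k+1) = s(k)·s(k) — each term doubles the last.
So the next term is two copies of ^**^**^**^**.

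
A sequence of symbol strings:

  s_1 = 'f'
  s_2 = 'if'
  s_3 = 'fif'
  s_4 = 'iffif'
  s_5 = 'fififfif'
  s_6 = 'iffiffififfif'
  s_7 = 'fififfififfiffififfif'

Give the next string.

iffiffififfiffififfififfiffififfif

This is a Fibonacci-style word recurrence s(k) = s(k−2)·s(k−1): e.g. f·if = fif.
So term 8 is iffiffififfif·fififfififfiffififfif.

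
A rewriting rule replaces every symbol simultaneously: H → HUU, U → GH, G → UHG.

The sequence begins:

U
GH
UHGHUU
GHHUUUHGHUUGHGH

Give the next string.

Rewriting the 15 symbols of GHHUUUHGHUUGHGH one by one yields UHG HUU HUU GH GH GH HUU UHG HUU GH GH UHG HUU UHG HUU; concatenated:

UHGHUUHUUGHGHGHHUUUHGHUUGHGHUHGHUUUHGHUU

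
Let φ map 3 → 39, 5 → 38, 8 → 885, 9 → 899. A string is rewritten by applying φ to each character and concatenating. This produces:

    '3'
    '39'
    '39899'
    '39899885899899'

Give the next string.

3989988589989988588538885899899885899899

φ(39899885899899) expands symbol-by-symbol to 39 899 885 899 899 885 885 38 885 899 899 885 899 899; joining the 14 pieces gives the next term.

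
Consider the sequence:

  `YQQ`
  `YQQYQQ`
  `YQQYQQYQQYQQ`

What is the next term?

YQQYQQYQQYQQYQQYQQYQQYQQ

Every step duplicates the string.
One more doubling of YQQYQQYQQYQQ gives the answer.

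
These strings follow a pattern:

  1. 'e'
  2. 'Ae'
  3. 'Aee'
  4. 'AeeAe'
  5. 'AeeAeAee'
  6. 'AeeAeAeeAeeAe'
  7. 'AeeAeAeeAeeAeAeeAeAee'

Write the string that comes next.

AeeAeAeeAeeAeAeeAeAeeAeeAeAeeAeeAe

This is a Fibonacci-style word recurrence s(k) = s(k−1)·s(k−2): e.g. Ae·e = Aee.
So term 8 is AeeAeAeeAeeAeAeeAeAee·AeeAeAeeAeeAe.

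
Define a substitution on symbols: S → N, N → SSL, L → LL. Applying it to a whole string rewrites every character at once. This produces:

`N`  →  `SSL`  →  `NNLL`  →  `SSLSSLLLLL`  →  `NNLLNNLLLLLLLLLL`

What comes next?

SSLSSLLLLLSSLSSLLLLLLLLLLLLLLLLLLLLL

Applying the rule to each of the 16 symbols of NNLLNNLLLLLLLLLL gives the pieces SSL SSL LL LL SSL SSL LL LL LL LL LL LL LL LL LL LL, which concatenate to the answer.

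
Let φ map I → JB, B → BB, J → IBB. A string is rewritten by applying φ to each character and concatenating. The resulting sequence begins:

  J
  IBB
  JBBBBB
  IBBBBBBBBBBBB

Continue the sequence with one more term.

JBBBBBBBBBBBBBBBBBBBBBBBBB

φ(IBBBBBBBBBBBB) expands symbol-by-symbol to JB BB BB BB BB BB BB BB BB BB BB BB BB; joining the 13 pieces gives the next term.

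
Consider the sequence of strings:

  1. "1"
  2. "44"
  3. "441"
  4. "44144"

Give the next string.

Each term (from the third on) is the previous term followed by the one before it: term 3 = 44·1 = 441.
Continuing: 44144 · 441 gives term 5.

44144441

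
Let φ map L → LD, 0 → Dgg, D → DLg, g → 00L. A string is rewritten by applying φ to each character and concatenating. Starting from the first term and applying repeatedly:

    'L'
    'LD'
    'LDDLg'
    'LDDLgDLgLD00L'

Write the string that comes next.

Rewriting the 13 symbols of LDDLgDLgLD00L one by one yields LD DLg DLg LD 00L DLg LD 00L LD DLg Dgg Dgg LD; concatenated:

LDDLgDLgLD00LDLgLD00LLDDLgDggDggLD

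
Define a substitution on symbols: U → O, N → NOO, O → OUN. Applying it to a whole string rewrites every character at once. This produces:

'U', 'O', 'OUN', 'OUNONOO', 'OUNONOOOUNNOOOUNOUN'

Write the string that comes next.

φ(OUNONOOOUNNOOOUNOUN) expands symbol-by-symbol to OUN O NOO OUN NOO OUN OUN OUN O NOO NOO OUN OUN OUN O NOO OUN O NOO; joining the 19 pieces gives the next term.

OUNONOOOUNNOOOUNOUNOUNONOONOOOUNOUNOUNONOOOUNONOO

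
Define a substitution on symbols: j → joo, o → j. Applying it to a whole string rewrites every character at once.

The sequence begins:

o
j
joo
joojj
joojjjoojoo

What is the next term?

joojjjoojoojoojjjoojj

Rewriting each symbol of joojjjoojoo: j→joo, o→j, o→j, j→joo, j→joo, j→joo, o→j, o→j, j→joo, o→j, o→j, which concatenates to joo j j joo joo joo j j joo j j.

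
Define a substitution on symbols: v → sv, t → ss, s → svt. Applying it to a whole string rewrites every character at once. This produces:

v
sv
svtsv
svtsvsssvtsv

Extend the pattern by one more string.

Rewriting each symbol of svtsvsssvtsv: s→svt, v→sv, t→ss, s→svt, v→sv, s→svt, s→svt, s→svt, v→sv, t→ss, s→svt, v→sv, which concatenates to svt sv ss svt sv svt svt svt sv ss svt sv.

svtsvsssvtsvsvtsvtsvtsvsssvtsv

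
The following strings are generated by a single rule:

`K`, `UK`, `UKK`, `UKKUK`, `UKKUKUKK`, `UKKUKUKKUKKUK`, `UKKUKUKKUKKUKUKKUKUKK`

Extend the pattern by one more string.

From term 3 onward, concatenate the last term with the second-to-last: UK·K = UKK, UKK·UK = UKKUK, …
Continuing: UKKUKUKKUKKUKUKKUKUKK · UKKUKUKKUKKUK gives term 8.

UKKUKUKKUKKUKUKKUKUKKUKKUKUKKUKKUK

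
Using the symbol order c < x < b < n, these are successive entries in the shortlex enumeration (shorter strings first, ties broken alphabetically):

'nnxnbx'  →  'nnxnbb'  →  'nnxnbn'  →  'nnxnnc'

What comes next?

Find the rightmost character of nnxnnc below n, bump it to the next letter, and reset everything to its right to c.

nnxnnx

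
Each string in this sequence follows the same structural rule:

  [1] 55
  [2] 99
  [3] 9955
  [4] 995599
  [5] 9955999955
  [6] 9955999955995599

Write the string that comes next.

99559999559955999955999955

Each term (from the third on) is the previous term followed by the one before it: term 3 = 99·55 = 9955.
The next term joins 9955999955995599 and 9955999955.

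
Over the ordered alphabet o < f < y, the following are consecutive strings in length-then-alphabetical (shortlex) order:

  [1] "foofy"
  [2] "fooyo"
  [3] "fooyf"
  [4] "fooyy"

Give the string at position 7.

Continuing the enumeration 3 steps past fooyy: fooyy → fofoo → fofof → (answer).

fofoy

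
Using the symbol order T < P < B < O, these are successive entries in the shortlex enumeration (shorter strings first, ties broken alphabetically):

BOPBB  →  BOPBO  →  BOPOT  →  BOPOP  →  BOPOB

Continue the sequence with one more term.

Find the rightmost character of BOPOB below O, bump it to the next letter, and reset everything to its right to T.

BOPOO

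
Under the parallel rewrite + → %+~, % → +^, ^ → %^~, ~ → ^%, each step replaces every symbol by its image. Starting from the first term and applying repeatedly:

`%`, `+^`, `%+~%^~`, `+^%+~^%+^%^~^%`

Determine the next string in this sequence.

%+~%^~+^%+~^%%^~+^%+~%^~+^%^~^%%^~+^

φ(+^%+~^%+^%^~^%) expands symbol-by-symbol to %+~ %^~ +^ %+~ ^% %^~ +^ %+~ %^~ +^ %^~ ^% %^~ +^; joining the 14 pieces gives the next term.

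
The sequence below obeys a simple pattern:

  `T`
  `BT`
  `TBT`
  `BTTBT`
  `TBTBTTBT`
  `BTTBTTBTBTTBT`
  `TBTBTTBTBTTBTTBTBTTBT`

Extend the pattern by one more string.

BTTBTTBTBTTBTTBTBTTBTBTTBTTBTBTTBT

Each term (from the third on) is the two preceding terms concatenated in order: term 3 = T·BT = TBT.
So term 8 is BTTBTTBTBTTBT·TBTBTTBTBTTBTTBTBTTBT.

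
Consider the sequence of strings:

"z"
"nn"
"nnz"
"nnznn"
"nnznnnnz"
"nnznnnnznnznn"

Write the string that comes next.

nnznnnnznnznnnnznnnnz

From term 3 onward, concatenate the last term with the second-to-last: nn·z = nnz, nnz·nn = nnznn, …
So term 7 is nnznnnnznnznn·nnznnnnz.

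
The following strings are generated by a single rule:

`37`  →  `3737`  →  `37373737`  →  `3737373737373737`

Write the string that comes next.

Each string is two copies of the previous one concatenated.
Doubling 3737373737373737:

37373737373737373737373737373737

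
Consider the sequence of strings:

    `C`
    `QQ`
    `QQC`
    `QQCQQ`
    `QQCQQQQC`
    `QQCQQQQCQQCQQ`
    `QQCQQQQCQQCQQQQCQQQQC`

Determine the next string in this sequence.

QQCQQQQCQQCQQQQCQQQQCQQCQQQQCQQCQQ

From term 3 onward, concatenate the last term with the second-to-last: QQ·C = QQC, QQC·QQ = QQCQQ, …
Continuing: QQCQQQQCQQCQQQQCQQQQC · QQCQQQQCQQCQQ gives term 8.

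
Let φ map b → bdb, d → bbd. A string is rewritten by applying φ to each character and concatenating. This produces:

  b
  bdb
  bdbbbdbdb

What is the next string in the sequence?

Apply φ to bdbbbdbdb symbol by symbol: b→bdb, d→bbd, b→bdb, b→bdb, b→bdb, d→bbd, b→bdb, d→bbd, b→bdb; joined: bdb bbd bdb bdb bdb bbd bdb bbd bdb.

bdbbbdbdbbdbbdbbbdbdbbbdbdb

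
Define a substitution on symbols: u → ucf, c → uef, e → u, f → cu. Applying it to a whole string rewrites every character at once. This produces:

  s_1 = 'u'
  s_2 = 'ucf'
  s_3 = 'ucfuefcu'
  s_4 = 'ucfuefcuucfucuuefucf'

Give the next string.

ucfuefcuucfucuuefucfucfuefcuucfuefucfucfucuucfuefcu

Replace each of the 20 characters of ucfuefcuucfucuuefucf in place — ucf uef cu ucf u cu uef ucf ucf uef cu ucf uef ucf ucf u cu ucf uef cu — and concatenate.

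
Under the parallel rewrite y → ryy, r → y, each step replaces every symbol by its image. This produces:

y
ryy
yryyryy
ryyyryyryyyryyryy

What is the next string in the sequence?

Replace each of the 17 characters of ryyyryyryyyryyryy in place — y ryy ryy ryy y ryy ryy y ryy ryy ryy y ryy ryy y ryy ryy — and concatenate.

yryyryyryyyryyryyyryyryyryyyryyryyyryyryy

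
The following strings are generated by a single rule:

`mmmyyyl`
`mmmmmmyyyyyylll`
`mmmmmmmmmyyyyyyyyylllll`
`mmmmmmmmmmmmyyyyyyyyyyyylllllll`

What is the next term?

Each string has the form m^{3n} y^{3n} l^{2n-1} (n = 1, 2, …).
At n = 5 the blocks have lengths 15, 15, 9.

mmmmmmmmmmmmmmmyyyyyyyyyyyyyyylllllllll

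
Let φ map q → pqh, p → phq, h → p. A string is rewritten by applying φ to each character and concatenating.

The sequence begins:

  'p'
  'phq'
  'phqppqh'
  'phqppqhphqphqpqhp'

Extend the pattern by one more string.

phqppqhphqphqpqhpphqppqhphqppqhphqpqhpphq

Applying the rule to each of the 17 symbols of phqppqhphqphqpqhp gives the pieces phq p pqh phq phq pqh p phq p pqh phq p pqh phq pqh p phq, which concatenate to the answer.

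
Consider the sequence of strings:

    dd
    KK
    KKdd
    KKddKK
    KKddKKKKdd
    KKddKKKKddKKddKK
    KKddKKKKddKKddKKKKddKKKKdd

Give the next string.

KKddKKKKddKKddKKKKddKKKKddKKddKKKKddKKddKK

Each term (from the third on) is the previous term followed by the one before it: term 3 = KK·dd = KKdd.
The next term joins KKddKKKKddKKddKKKKddKKKKdd and KKddKKKKddKKddKK.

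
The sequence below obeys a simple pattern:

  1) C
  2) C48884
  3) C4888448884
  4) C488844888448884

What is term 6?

C4888448884488844888448884

Every step adds 48884 to the end: s(k+1) = s(k)·48884.
From C488844888448884, 2 further steps: C488844888448884 → C48884488844888448884 → (answer).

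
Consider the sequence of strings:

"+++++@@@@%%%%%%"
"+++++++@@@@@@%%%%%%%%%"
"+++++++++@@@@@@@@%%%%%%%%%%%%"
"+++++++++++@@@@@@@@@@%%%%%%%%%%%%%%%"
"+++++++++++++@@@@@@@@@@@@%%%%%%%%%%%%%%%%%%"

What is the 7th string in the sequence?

Each string has the form +^{2n+1} @^{2n} %^{3n}, where the shown terms are n = 2, 3, 4, 5, 6.
Setting n = 8 gives 17, 16, 24 characters in each block.

+++++++++++++++++@@@@@@@@@@@@@@@@%%%%%%%%%%%%%%%%%%%%%%%%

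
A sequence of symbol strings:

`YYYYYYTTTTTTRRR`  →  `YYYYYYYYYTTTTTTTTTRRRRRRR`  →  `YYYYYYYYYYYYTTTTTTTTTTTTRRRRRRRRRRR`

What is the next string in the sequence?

Reading off run lengths: Y runs 6, 9, 12; T runs 6, 9, 12; R runs 3, 7, 11 — each is linear in n (n = 1, 2, …).
Setting n = 4 gives 15, 15, 15 characters in each block.

YYYYYYYYYYYYYYYTTTTTTTTTTTTTTTRRRRRRRRRRRRRRR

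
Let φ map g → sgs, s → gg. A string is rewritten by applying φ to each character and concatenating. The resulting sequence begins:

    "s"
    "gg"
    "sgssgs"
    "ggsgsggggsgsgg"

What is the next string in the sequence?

sgssgsggsgsggsgssgssgssgsggsgsggsgssgs

Replace each of the 14 characters of ggsgsggggsgsgg in place — sgs sgs gg sgs gg sgs sgs sgs sgs gg sgs gg sgs sgs — and concatenate.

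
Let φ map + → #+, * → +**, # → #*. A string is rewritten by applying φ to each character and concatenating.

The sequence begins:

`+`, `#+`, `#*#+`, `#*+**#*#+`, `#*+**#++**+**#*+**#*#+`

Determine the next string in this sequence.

Rewriting the 22 symbols of #*+**#++**+**#*+**#*#+ one by one yields #* +** #+ +** +** #* #+ #+ +** +** #+ +** +** #* +** #+ +** +** #* +** #* #+; concatenated:

#*+**#++**+**#*#+#++**+**#++**+**#*+**#++**+**#*+**#*#+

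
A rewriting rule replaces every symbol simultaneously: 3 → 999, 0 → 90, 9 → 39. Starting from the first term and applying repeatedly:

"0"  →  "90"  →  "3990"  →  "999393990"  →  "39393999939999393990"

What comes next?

Rewriting the 20 symbols of 39393999939999393990 one by one yields 999 39 999 39 999 39 39 39 39 999 39 39 39 39 999 39 999 39 39 90; concatenated:

9993999939999393939399993939393999939999393990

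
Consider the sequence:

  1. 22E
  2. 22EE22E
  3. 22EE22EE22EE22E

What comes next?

22EE22EE22EE22EE22EE22EE22EE22E

s(k+1) = s(k)·E·s(k) — each term doubles the last with 'E' between the halves.
So the next term is two copies of 22EE22EE22EE22E with 'E' between the halves.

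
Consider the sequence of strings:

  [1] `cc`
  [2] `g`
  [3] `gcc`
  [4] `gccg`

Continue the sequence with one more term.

Each term (from the third on) is the previous term followed by the one before it: term 3 = g·cc = gcc.
Continuing: gccg · gcc gives term 5.

gccggcc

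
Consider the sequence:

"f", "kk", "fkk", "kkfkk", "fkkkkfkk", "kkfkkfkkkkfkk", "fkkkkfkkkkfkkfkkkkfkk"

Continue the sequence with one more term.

From term 3 onward, concatenate the second-to-last term with the last: f·kk = fkk, kk·fkk = kkfkk, …
Continuing: kkfkkfkkkkfkk · fkkkkfkkkkfkkfkkkkfkk gives term 8.

kkfkkfkkkkfkkfkkkkfkkkkfkkfkkkkfkk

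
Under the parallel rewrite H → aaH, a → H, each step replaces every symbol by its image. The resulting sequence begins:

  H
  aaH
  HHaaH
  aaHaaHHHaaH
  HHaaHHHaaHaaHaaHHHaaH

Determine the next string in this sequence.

Rewriting the 21 symbols of HHaaHHHaaHaaHaaHHHaaH one by one yields aaH aaH H H aaH aaH aaH H H aaH H H aaH H H aaH aaH aaH H H aaH; concatenated:

aaHaaHHHaaHaaHaaHHHaaHHHaaHHHaaHaaHaaHHHaaH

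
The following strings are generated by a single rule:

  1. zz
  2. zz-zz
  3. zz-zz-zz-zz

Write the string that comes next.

s(k+1) = s(k)·-·s(k) — each term doubles the last with '-' between the halves.
One more doubling of zz-zz-zz-zz gives the answer.

zz-zz-zz-zz-zz-zz-zz-zz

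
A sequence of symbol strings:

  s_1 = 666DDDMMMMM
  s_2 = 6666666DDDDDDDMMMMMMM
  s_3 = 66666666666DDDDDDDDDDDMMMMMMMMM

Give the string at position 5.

6666666666666666666DDDDDDDDDDDDDDDDDDDMMMMMMMMMMMMM

The n-th term is 4n-1 6's then 4n-1 D's then 2n+3 M's (n = 1, 2, …).
For term 5, n = 5, so the run lengths are 19, 19, 13.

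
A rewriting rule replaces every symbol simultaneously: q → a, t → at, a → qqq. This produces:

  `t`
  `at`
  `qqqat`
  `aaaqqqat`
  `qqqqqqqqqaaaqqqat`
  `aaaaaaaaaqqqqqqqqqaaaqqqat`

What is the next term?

Rewriting the 26 symbols of aaaaaaaaaqqqqqqqqqaaaqqqat one by one yields qqq qqq qqq qqq qqq qqq qqq qqq qqq a a a a a a a a a qqq qqq qqq a a a qqq at; concatenated:

qqqqqqqqqqqqqqqqqqqqqqqqqqqaaaaaaaaaqqqqqqqqqaaaqqqat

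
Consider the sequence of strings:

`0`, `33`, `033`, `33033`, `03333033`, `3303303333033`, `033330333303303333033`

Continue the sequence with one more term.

3303303333033033330333303303333033

From term 3 onward, concatenate the second-to-last term with the last: 0·33 = 033, 33·033 = 33033, …
Continuing: 3303303333033 · 033330333303303333033 gives term 8.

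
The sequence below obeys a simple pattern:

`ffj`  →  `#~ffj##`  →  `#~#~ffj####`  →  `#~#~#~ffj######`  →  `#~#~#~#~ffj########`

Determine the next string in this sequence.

Each term wraps the previous one in #~ on the left and ## on the right.
Applying this once more to #~#~#~#~ffj########:

#~#~#~#~#~ffj##########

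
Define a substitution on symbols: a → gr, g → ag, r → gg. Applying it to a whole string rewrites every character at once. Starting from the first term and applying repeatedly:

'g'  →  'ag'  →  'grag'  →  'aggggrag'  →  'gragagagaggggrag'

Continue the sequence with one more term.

aggggraggraggraggragagagaggggrag

Replace each of the 16 characters of gragagagaggggrag in place — ag gg gr ag gr ag gr ag gr ag ag ag ag gg gr ag — and concatenate.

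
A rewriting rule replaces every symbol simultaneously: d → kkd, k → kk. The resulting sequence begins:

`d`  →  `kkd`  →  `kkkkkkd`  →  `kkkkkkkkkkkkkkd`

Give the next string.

kkkkkkkkkkkkkkkkkkkkkkkkkkkkkkd

φ(kkkkkkkkkkkkkkd) expands symbol-by-symbol to kk kk kk kk kk kk kk kk kk kk kk kk kk kk kkd; joining the 15 pieces gives the next term.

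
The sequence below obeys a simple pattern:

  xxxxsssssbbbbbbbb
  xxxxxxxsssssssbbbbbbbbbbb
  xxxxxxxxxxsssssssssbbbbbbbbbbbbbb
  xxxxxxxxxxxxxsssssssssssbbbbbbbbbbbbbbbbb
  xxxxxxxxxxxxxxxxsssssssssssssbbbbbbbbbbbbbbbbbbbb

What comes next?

xxxxxxxxxxxxxxxxxxxsssssssssssssssbbbbbbbbbbbbbbbbbbbbbbb

Each string has the form x^{3n-2} s^{2n+1} b^{3n+2}, where the shown terms are n = 2, 3, 4, 5, 6.
For the next term, n = 7, so the run lengths are 19, 15, 23.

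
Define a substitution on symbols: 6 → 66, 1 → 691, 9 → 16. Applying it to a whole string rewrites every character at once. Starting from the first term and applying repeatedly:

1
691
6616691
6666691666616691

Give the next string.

66666666661669166666666691666616691

φ(6666691666616691) expands symbol-by-symbol to 66 66 66 66 66 16 691 66 66 66 66 691 66 66 16 691; joining the 16 pieces gives the next term.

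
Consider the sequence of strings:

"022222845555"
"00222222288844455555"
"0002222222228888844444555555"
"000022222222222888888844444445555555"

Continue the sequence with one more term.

00000222222222222288888888844444444455555555

Reading off run lengths: 0 runs 1, 2, 3, 4; 2 runs 5, 7, 9, 11; 8 runs 1, 3, 5, 7; 4 runs 1, 3, 5, 7; 5 runs 4, 5, 6, 7 — each is linear in n (n = 1, 2, …).
At n = 5 the blocks have lengths 5, 13, 9, 9, 8.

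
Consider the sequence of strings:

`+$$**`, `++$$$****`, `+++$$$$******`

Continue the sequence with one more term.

Term n consists of n +'s, followed by n+1 $'s, followed by 2n *'s (n = 1, 2, …).
Setting n = 4 gives 4, 5, 8 characters in each block.

++++$$$$$********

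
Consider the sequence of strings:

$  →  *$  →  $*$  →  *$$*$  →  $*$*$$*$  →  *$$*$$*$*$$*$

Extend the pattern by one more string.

$*$*$$*$*$$*$$*$*$$*$

From term 3 onward, concatenate the second-to-last term with the last: $·*$ = $*$, *$·$*$ = *$$*$, …
The next term joins $*$*$$*$ and *$$*$$*$*$$*$.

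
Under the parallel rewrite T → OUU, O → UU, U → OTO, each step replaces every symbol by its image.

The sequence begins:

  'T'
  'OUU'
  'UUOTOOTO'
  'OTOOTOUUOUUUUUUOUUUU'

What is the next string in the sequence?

Applying the rule to each of the 20 symbols of OTOOTOUUOUUUUUUOUUUU gives the pieces UU OUU UU UU OUU UU OTO OTO UU OTO OTO OTO OTO OTO OTO UU OTO OTO OTO OTO, which concatenate to the answer.

UUOUUUUUUOUUUUOTOOTOUUOTOOTOOTOOTOOTOOTOUUOTOOTOOTOOTO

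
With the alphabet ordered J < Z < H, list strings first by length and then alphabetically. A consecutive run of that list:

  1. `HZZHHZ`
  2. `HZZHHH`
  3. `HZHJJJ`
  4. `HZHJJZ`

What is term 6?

Stepping forward 2 times from HZHJJZ: HZHJJZ → HZHJJH, then the target.

HZHJZJ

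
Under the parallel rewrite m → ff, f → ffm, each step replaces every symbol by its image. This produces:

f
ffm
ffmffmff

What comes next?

Rewriting each symbol of ffmffmff: f→ffm, f→ffm, m→ff, f→ffm, f→ffm, m→ff, f→ffm, f→ffm, which concatenates to ffm ffm ff ffm ffm ff ffm ffm.

ffmffmffffmffmffffmffm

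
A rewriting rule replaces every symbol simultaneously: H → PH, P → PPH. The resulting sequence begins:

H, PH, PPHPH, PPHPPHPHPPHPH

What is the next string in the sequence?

Rewriting the 13 symbols of PPHPPHPHPPHPH one by one yields PPH PPH PH PPH PPH PH PPH PH PPH PPH PH PPH PH; concatenated:

PPHPPHPHPPHPPHPHPPHPHPPHPPHPHPPHPH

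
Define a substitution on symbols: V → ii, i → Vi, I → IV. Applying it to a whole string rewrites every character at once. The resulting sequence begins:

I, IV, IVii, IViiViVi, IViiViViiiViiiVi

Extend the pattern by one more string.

Rewriting the 16 symbols of IViiViViiiViiiVi one by one yields IV ii Vi Vi ii Vi ii Vi Vi Vi ii Vi Vi Vi ii Vi; concatenated:

IViiViViiiViiiViViViiiViViViiiVi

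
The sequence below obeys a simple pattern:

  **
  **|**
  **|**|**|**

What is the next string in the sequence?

Every step duplicates the string with '|' between the halves.
One more doubling of **|**|**|** gives the answer.

**|**|**|**|**|**|**|**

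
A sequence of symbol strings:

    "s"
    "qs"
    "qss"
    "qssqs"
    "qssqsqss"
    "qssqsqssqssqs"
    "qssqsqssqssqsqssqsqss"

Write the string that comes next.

From term 3 onward, concatenate the last term with the second-to-last: qs·s = qss, qss·qs = qssqs, …
Continuing: qssqsqssqssqsqssqsqss · qssqsqssqssqs gives term 8.

qssqsqssqssqsqssqsqssqssqsqssqssqs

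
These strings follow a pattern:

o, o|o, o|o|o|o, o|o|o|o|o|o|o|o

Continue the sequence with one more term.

Every step duplicates the string with '|' between the halves.
Doubling o|o|o|o|o|o|o|o with '|' between the halves:

o|o|o|o|o|o|o|o|o|o|o|o|o|o|o|o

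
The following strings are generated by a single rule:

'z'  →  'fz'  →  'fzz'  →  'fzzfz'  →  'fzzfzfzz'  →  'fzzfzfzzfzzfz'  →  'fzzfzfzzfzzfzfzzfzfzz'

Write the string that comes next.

This is a Fibonacci-style word recurrence s(k) = s(k−1)·s(k−2): e.g. fz·z = fzz.
Continuing: fzzfzfzzfzzfzfzzfzfzz · fzzfzfzzfzzfz gives term 8.

fzzfzfzzfzzfzfzzfzfzzfzzfzfzzfzzfz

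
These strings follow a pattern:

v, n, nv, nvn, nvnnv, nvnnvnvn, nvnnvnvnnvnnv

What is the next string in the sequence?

From term 3 onward, concatenate the last term with the second-to-last: n·v = nv, nv·n = nvn, …
So term 8 is nvnnvnvnnvnnv·nvnnvnvn.

nvnnvnvnnvnnvnvnnvnvn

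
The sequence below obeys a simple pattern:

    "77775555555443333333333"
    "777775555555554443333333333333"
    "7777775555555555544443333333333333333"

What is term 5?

777777775555555555555554444443333333333333333333333

Term n consists of n+1 7's, followed by 2n+1 5's, followed by n-1 4's, followed by 3n+1 3's, where the shown terms are n = 3, 4, 5.
At n = 7 the blocks have lengths 8, 15, 6, 22.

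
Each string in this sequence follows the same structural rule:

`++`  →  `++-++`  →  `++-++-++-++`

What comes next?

++-++-++-++-++-++-++-++

Each string is two copies of the previous one joined by '-'.
One more doubling of ++-++-++-++ gives the answer.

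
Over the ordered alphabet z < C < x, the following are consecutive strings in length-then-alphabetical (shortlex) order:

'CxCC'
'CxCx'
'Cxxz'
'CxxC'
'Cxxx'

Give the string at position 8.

xzzx

Continuing the enumeration 3 steps past Cxxx: Cxxx → xzzz → xzzC → (answer).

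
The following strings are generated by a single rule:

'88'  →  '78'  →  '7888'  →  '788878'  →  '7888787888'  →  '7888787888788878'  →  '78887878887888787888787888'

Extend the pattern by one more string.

This is a Fibonacci-style word recurrence s(k) = s(k−1)·s(k−2): e.g. 78·88 = 7888.
Continuing: 78887878887888787888787888 · 7888787888788878 gives term 8.

788878788878887878887878887888787888788878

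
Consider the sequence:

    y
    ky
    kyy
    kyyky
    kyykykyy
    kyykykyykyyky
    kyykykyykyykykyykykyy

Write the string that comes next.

Each term (from the third on) is the previous term followed by the one before it: term 3 = ky·y = kyy.
Continuing: kyykykyykyykykyykykyy · kyykykyykyyky gives term 8.

kyykykyykyykykyykykyykyykykyykyyky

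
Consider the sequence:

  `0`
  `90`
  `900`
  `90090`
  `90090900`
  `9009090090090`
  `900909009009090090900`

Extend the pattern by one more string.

9009090090090900909009009090090090

This is a Fibonacci-style word recurrence s(k) = s(k−1)·s(k−2): e.g. 90·0 = 900.
Continuing: 900909009009090090900 · 9009090090090 gives term 8.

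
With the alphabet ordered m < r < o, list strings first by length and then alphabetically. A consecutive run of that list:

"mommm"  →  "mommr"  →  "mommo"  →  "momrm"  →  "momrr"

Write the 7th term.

momom

Advancing 2 positions from momrr through momrr → momro reaches term 7.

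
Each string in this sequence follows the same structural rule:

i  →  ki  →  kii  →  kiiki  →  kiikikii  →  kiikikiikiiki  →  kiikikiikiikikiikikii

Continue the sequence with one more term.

This is a Fibonacci-style word recurrence s(k) = s(k−1)·s(k−2): e.g. ki·i = kii.
Continuing: kiikikiikiikikiikikii · kiikikiikiiki gives term 8.

kiikikiikiikikiikikiikiikikiikiiki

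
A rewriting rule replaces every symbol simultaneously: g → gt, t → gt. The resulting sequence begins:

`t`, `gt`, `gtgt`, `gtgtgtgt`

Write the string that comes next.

gtgtgtgtgtgtgtgt

Rewriting each symbol of gtgtgtgt: g→gt, t→gt, g→gt, t→gt, g→gt, t→gt, g→gt, t→gt, which concatenates to gt gt gt gt gt gt gt gt.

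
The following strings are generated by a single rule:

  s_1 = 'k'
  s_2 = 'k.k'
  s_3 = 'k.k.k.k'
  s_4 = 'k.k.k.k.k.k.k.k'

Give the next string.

k.k.k.k.k.k.k.k.k.k.k.k.k.k.k.k

Every step duplicates the string with '.' between the halves.
So the next term is two copies of k.k.k.k.k.k.k.k with '.' between the halves.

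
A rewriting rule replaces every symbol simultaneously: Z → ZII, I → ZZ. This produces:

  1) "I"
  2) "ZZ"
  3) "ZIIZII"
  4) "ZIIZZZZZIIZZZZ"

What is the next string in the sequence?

φ(ZIIZZZZZIIZZZZ) expands symbol-by-symbol to ZII ZZ ZZ ZII ZII ZII ZII ZII ZZ ZZ ZII ZII ZII ZII; joining the 14 pieces gives the next term.

ZIIZZZZZIIZIIZIIZIIZIIZZZZZIIZIIZIIZII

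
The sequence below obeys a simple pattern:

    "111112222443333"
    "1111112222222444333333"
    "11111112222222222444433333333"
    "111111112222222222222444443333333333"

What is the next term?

Term n consists of n+3 1's, followed by 3n-2 2's, followed by n 4's, followed by 2n 3's, where the shown terms are n = 2, 3, 4, 5.
At n = 6 the blocks have lengths 9, 16, 6, 12.

1111111112222222222222222444444333333333333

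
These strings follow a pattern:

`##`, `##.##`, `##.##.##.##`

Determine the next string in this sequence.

##.##.##.##.##.##.##.##

Every step duplicates the string with '.' between the halves.
So the next term is two copies of ##.##.##.## with '.' between the halves.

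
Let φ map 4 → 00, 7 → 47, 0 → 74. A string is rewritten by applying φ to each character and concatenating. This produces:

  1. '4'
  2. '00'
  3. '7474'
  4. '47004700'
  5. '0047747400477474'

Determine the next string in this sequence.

Applying the rule to each of the 16 symbols of 0047747400477474 gives the pieces 74 74 00 47 47 00 47 00 74 74 00 47 47 00 47 00, which concatenate to the answer.

74740047470047007474004747004700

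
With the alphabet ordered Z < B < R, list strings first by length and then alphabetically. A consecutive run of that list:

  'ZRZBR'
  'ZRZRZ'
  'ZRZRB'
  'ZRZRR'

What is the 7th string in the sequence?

ZRBZR

Advancing 3 positions from ZRZRR through ZRZRR → ZRBZZ → ZRBZB reaches term 7.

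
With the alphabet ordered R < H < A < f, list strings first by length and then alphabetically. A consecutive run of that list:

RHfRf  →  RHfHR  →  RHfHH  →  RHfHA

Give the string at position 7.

Advancing 3 positions from RHfHA through RHfHA → RHfHf → RHfAR reaches term 7.

RHfAH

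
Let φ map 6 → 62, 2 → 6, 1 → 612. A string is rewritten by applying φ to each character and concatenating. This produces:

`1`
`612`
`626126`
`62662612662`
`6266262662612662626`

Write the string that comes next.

Rewriting the 19 symbols of 6266262662612662626 one by one yields 62 6 62 62 6 62 6 62 62 6 62 612 6 62 62 6 62 6 62; concatenated:

62662626626626266261266262662662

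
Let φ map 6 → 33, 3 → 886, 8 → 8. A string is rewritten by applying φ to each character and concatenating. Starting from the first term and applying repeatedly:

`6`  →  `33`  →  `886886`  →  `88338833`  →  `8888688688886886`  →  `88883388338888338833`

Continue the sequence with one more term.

Rewriting the 20 symbols of 88883388338888338833 one by one yields 8 8 8 8 886 886 8 8 886 886 8 8 8 8 886 886 8 8 886 886; concatenated:

888888688688886886888888688688886886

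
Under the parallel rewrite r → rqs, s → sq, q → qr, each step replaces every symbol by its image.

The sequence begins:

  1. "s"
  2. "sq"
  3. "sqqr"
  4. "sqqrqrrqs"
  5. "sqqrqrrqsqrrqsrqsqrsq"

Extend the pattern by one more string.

Applying the rule to each of the 21 symbols of sqqrqrrqsqrrqsrqsqrsq gives the pieces sq qr qr rqs qr rqs rqs qr sq qr rqs rqs qr sq rqs qr sq qr rqs sq qr, which concatenate to the answer.

sqqrqrrqsqrrqsrqsqrsqqrrqsrqsqrsqrqsqrsqqrrqssqqr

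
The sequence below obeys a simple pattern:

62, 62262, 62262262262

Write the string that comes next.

Each string is two copies of the previous one joined by '2'.
One more doubling of 62262262262 gives the answer.

62262262262262262262262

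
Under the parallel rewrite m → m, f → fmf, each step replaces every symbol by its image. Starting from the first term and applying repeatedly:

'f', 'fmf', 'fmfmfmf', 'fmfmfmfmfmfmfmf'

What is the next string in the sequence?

φ(fmfmfmfmfmfmfmf) expands symbol-by-symbol to fmf m fmf m fmf m fmf m fmf m fmf m fmf m fmf; joining the 15 pieces gives the next term.

fmfmfmfmfmfmfmfmfmfmfmfmfmfmfmf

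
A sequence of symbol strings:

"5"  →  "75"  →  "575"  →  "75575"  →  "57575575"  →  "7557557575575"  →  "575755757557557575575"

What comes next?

Each term (from the third on) is the two preceding terms concatenated in order: term 3 = 5·75 = 575.
The next term joins 7557557575575 and 575755757557557575575.

7557557575575575755757557557575575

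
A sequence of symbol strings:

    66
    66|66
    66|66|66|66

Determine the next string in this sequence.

66|66|66|66|66|66|66|66

Each string is two copies of the previous one joined by '|'.
One more doubling of 66|66|66|66 gives the answer.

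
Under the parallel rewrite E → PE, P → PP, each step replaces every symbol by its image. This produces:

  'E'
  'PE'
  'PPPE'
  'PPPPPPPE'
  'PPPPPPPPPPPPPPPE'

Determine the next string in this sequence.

PPPPPPPPPPPPPPPPPPPPPPPPPPPPPPPE

Applying the rule to each of the 16 symbols of PPPPPPPPPPPPPPPE gives the pieces PP PP PP PP PP PP PP PP PP PP PP PP PP PP PP PE, which concatenate to the answer.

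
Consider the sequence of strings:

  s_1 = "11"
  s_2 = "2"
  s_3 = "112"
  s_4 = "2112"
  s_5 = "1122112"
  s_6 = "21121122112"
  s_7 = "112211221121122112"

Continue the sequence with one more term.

From term 3 onward, concatenate the second-to-last term with the last: 11·2 = 112, 2·112 = 2112, …
So term 8 is 21121122112·112211221121122112.

21121122112112211221121122112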